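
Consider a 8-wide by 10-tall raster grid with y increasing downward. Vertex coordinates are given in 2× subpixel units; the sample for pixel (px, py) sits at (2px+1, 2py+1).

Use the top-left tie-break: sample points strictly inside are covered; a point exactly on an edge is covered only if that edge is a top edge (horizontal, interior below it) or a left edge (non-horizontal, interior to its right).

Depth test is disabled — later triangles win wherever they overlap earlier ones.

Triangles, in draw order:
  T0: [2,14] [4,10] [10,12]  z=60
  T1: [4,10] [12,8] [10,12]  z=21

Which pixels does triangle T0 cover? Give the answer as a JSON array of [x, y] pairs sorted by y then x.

T0:
  2·area = 28
  edge (2, 14)→(4, 10): d=(2,-4) top-left  bias=+0
  edge (4, 10)→(10, 12): d=(6,2) right/bottom  bias=-1
  edge (10, 12)→(2, 14): d=(-8,2) right/bottom  bias=-1
    (0,4)@(1, 9): e=[-14,0,42] → .  [on edge]
    (2,5)@(5, 11): e=[6,4,18] → X
    (3,5)@(7, 11): e=[14,0,14] → .  [on edge]
    (1,6)@(3, 13): e=[2,20,6] → X
    (3,6)@(7, 13): e=[18,12,-2] → .
    (6,6)@(13, 13): e=[42,0,-14] → .  [on edge]
    (1,7)@(3, 15): e=[6,32,-10] → .
    (2,7)@(5, 15): e=[14,28,-14] → .
  covered (3 px):
    . . . . . . . .
    . . . . . . . .
    . . . . . . . .
    . . . . . . . .
    . . . . . . . .
    . . X . . . . .
    . X X . . . . .
    . . . . . . . .
    . . . . . . . .
    . . . . . . . .
T1:
  2·area = 28
  edge (4, 10)→(12, 8): d=(8,-2) top-left  bias=+0
  edge (12, 8)→(10, 12): d=(-2,4) right/bottom  bias=-1
  edge (10, 12)→(4, 10): d=(-6,-2) top-left  bias=+0
    (0,4)@(1, 9): e=[-14,42,0] → .  [on edge]
    (4,4)@(9, 9): e=[2,10,16] → X
    (5,4)@(11, 9): e=[6,2,20] → X
    (6,4)@(13, 9): e=[10,-6,24] → .
    (3,5)@(7, 11): e=[14,14,0] → X  [on edge]
    (5,5)@(11, 11): e=[22,-2,8] → .
    (3,6)@(7, 13): e=[30,10,-12] → .
    (4,6)@(9, 13): e=[34,2,-8] → .
    (6,6)@(13, 13): e=[42,-14,0] → .  [on edge]
  covered (4 px):
    . . . . . . . .
    . . . . . . . .
    . . . . . . . .
    . . . . . . . .
    . . . . X X . .
    . . . X X . . .
    . . . . . . . .
    . . . . . . . .
    . . . . . . . .
    . . . . . . . .

Answer: [[2,5],[1,6],[2,6]]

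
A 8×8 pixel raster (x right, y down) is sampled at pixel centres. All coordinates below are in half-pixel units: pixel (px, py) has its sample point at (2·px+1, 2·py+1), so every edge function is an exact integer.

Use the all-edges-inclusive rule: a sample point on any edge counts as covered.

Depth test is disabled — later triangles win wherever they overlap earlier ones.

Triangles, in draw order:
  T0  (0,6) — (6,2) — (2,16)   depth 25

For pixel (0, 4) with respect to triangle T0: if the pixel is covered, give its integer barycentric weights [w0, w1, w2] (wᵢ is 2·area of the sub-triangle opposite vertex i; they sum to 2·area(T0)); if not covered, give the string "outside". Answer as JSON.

T0:
  2·area = 68
  edge (0, 6)→(6, 2): d=(6,-4) inclusive
  edge (6, 2)→(2, 16): d=(-4,14) inclusive
  edge (2, 16)→(0, 6): d=(-2,-10) inclusive
    (2,1)@(5, 3): e=[2,10,56] → X
    (3,1)@(7, 3): e=[10,-18,76] → .
    (1,2)@(3, 5): e=[6,30,32] → X
    (3,2)@(7, 5): e=[22,-26,72] → .
    (0,3)@(1, 7): e=[10,50,8] → X
    (2,3)@(5, 7): e=[26,-6,48] → .
    (0,4)@(1, 9): e=[22,42,4] → X
    (2,4)@(5, 9): e=[38,-14,44] → .
    (0,5)@(1, 11): e=[34,34,0] → X  [on edge]
    (2,5)@(5, 11): e=[50,-22,40] → .
    (0,6)@(1, 13): e=[46,26,-4] → .
    (1,6)@(3, 13): e=[54,-2,16] → .
  covered (9 px):
    . . . . . . . .
    . . X . . . . .
    . X X . . . . .
    X X . . . . . .
    X X . . . . . .
    X X . . . . . .
    . . . . . . . .
    . . . . . . . .

Answer: [42,4,22]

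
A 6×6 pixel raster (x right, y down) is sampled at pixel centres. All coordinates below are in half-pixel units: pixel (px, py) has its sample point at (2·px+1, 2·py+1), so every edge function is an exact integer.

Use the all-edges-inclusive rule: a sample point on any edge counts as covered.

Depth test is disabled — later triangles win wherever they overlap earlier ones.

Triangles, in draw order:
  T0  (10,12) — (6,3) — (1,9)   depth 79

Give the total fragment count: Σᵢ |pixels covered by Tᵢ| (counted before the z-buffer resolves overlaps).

T0:
  2·area = 69  (B↔C swapped to make it positive)
  edge (10, 12)→(1, 9): d=(-9,-3) inclusive
  edge (1, 9)→(6, 3): d=(5,-6) inclusive
  edge (6, 3)→(10, 12): d=(4,9) inclusive
    (2,2)@(5, 5): e=[48,4,17] → X
    (3,2)@(7, 5): e=[54,16,-1] → .
    (1,3)@(3, 7): e=[24,2,43] → X
    (3,3)@(7, 7): e=[36,26,7] → X
    (4,3)@(9, 7): e=[42,38,-11] → .
    (0,4)@(1, 9): e=[0,0,69] → X  [on edge]
    (4,4)@(9, 9): e=[24,48,-3] → .
    (0,5)@(1, 11): e=[-18,10,77] → .
    (1,5)@(3, 11): e=[-12,22,59] → .
    (2,5)@(5, 11): e=[-6,34,41] → .
    (3,5)@(7, 11): e=[0,46,23] → X  [on edge]
    (4,5)@(9, 11): e=[6,58,5] → X
  covered (10 px):
    . . . . . .
    . . . . . .
    . . X . . .
    . X X X . .
    X X X X . .
    . . . X X .

Final: 10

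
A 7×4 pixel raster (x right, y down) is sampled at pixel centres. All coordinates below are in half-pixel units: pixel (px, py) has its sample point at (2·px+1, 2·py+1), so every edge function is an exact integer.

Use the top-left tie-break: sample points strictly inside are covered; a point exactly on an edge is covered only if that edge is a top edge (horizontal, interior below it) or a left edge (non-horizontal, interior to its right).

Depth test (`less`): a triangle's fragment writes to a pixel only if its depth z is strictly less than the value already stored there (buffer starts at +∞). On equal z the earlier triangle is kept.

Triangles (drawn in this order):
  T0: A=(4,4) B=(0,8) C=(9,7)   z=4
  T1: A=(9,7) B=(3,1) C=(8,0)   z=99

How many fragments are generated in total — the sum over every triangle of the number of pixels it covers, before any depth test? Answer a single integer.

T0:
  2·area = 32  (B↔C swapped to make it positive)
  edge (4, 4)→(9, 7): d=(5,3) right/bottom  bias=-1
  edge (9, 7)→(0, 8): d=(-9,1) right/bottom  bias=-1
  edge (0, 8)→(4, 4): d=(4,-4) top-left  bias=+0
    (3,0)@(7, 1): e=[-24,56,0] → ·  [on edge]
    (2,1)@(5, 3): e=[-8,40,0] → ·  [on edge]
    (1,2)@(3, 5): e=[8,24,0] → #  [on edge]
    (2,2)@(5, 5): e=[2,22,8] → #
    (3,2)@(7, 5): e=[-4,20,16] → ·
    (0,3)@(1, 7): e=[24,8,0] → #  [on edge]
    (3,3)@(7, 7): e=[6,2,24] → #
    (4,3)@(9, 7): e=[0,0,32] → ·  [on edge]
  covered (6 px):
    · · · · · · ·
    · · · · · · ·
    · # # · · · ·
    # # # # · · ·
T1:
  2·area = 36
  edge (9, 7)→(3, 1): d=(-6,-6) top-left  bias=+0
  edge (3, 1)→(8, 0): d=(5,-1) top-left  bias=+0
  edge (8, 0)→(9, 7): d=(1,7) right/bottom  bias=-1
    (1,0)@(3, 1): e=[0,0,36] → #  [on edge]
    (2,0)@(5, 1): e=[12,2,22] → #
    (3,0)@(7, 1): e=[24,4,8] → #
    (4,0)@(9, 1): e=[36,6,-6] → ·
    (1,1)@(3, 3): e=[-12,10,38] → ·
    (2,1)@(5, 3): e=[0,12,24] → #  [on edge]
    (4,1)@(9, 3): e=[24,16,-4] → ·
    (2,2)@(5, 5): e=[-12,22,26] → ·
    (3,2)@(7, 5): e=[0,24,12] → #  [on edge]
    (4,2)@(9, 5): e=[12,26,-2] → ·
    (3,3)@(7, 7): e=[-12,34,14] → ·
    (4,3)@(9, 7): e=[0,36,0] → ·  [on edge]
  covered (6 px):
    · # # # · · ·
    · · # # · · ·
    · · · # · · ·
    · · · · · · ·

Result: 12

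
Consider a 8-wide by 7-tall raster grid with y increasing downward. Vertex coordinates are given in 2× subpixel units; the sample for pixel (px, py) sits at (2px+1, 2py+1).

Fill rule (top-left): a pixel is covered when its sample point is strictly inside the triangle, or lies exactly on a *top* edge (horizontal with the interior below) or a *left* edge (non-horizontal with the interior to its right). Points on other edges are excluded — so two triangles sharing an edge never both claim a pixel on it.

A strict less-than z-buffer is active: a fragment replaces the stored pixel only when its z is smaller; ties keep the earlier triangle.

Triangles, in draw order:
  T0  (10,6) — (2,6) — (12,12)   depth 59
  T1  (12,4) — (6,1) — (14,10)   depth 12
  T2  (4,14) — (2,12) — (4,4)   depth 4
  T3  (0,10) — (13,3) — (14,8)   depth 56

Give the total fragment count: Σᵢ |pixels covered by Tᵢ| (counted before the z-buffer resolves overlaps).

T0:
  2·area = 48  (B↔C swapped to make it positive)
  edge (10, 6)→(12, 12): d=(2,6) right/bottom  bias=-1
  edge (12, 12)→(2, 6): d=(-10,-6) top-left  bias=+0
  edge (2, 6)→(10, 6): d=(8,0) top-left  bias=+0
    (4,1)@(9, 3): e=[0,72,-24] → ·  [on edge]
    (2,3)@(5, 7): e=[32,8,8] → #
    (3,3)@(7, 7): e=[20,20,8] → #
    (4,3)@(9, 7): e=[8,32,8] → #
    (5,3)@(11, 7): e=[-4,44,8] → ·
    (2,4)@(5, 9): e=[36,-12,24] → ·
    (3,4)@(7, 9): e=[24,0,24] → #  [on edge]
    (5,4)@(11, 9): e=[0,24,24] → ·  [on edge]
    (3,5)@(7, 11): e=[28,-20,40] → ·
    (4,5)@(9, 11): e=[16,-8,40] → ·
    (5,5)@(11, 11): e=[4,4,40] → #
    (6,5)@(13, 11): e=[-8,16,40] → ·
  covered (6 px):
    · · · · · · · ·
    · · · · · · · ·
    · · · · · · · ·
    · · # # # · · ·
    · · · # # · · ·
    · · · · · # · ·
    · · · · · · · ·
T1:
  2·area = 30  (B↔C swapped to make it positive)
  edge (12, 4)→(14, 10): d=(2,6) right/bottom  bias=-1
  edge (14, 10)→(6, 1): d=(-8,-9) top-left  bias=+0
  edge (6, 1)→(12, 4): d=(6,3) right/bottom  bias=-1
    (5,0)@(11, 1): e=[0,45,-15] → ·  [on edge]
    (4,1)@(9, 3): e=[16,11,3] → #
    (5,1)@(11, 3): e=[4,29,-3] → ·
    (4,2)@(9, 5): e=[20,-5,15] → ·
    (5,2)@(11, 5): e=[8,13,9] → #
    (6,2)@(13, 5): e=[-4,31,3] → ·
    (5,3)@(11, 7): e=[12,-3,21] → ·
    (6,3)@(13, 7): e=[0,15,15] → ·  [on edge]
    (7,6)@(15, 13): e=[0,-15,45] → ·  [on edge]
  covered (2 px):
    · · · · · · · ·
    · · · · # · · ·
    · · · · · # · ·
    · · · · · · · ·
    · · · · · · · ·
    · · · · · · · ·
    · · · · · · · ·
T2:
  2·area = 20
  edge (4, 14)→(2, 12): d=(-2,-2) top-left  bias=+0
  edge (2, 12)→(4, 4): d=(2,-8) top-left  bias=+0
  edge (4, 4)→(4, 14): d=(0,10) right/bottom  bias=-1
    (1,4)@(3, 9): e=[8,2,10] → #
    (2,4)@(5, 9): e=[12,18,-10] → ·
    (0,5)@(1, 11): e=[0,-10,30] → ·  [on edge]
    (1,5)@(3, 11): e=[4,6,10] → #
    (2,5)@(5, 11): e=[8,22,-10] → ·
    (1,6)@(3, 13): e=[0,10,10] → #  [on edge]
    (2,6)@(5, 13): e=[4,26,-10] → ·
  covered (3 px):
    · · · · · · · ·
    · · · · · · · ·
    · · · · · · · ·
    · · · · · · · ·
    · # · · · · · ·
    · # · · · · · ·
    · # · · · · · ·
T3:
  2·area = 72
  edge (0, 10)→(13, 3): d=(13,-7) top-left  bias=+0
  edge (13, 3)→(14, 8): d=(1,5) right/bottom  bias=-1
  edge (14, 8)→(0, 10): d=(-14,2) right/bottom  bias=-1
    (6,1)@(13, 3): e=[0,0,72] → ·  [on edge]
    (5,2)@(11, 5): e=[12,12,48] → #
    (6,2)@(13, 5): e=[26,2,44] → #
    (7,2)@(15, 5): e=[40,-8,40] → ·
    (3,3)@(7, 7): e=[10,34,28] → #
    (4,3)@(9, 7): e=[24,24,24] → #
    (7,3)@(15, 7): e=[66,-6,12] → ·
    (1,4)@(3, 9): e=[8,56,8] → #
    (2,4)@(5, 9): e=[22,46,4] → #
    (3,4)@(7, 9): e=[36,36,0] → ·  [on edge]
    (4,4)@(9, 9): e=[50,26,-4] → ·
    (5,4)@(11, 9): e=[64,16,-8] → ·
    (7,6)@(15, 13): e=[144,0,-72] → ·  [on edge]
  covered (8 px):
    · · · · · · · ·
    · · · · · · · ·
    · · · · · # # ·
    · · · # # # # ·
    · # # · · · · ·
    · · · · · · · ·
    · · · · · · · ·

Answer: 19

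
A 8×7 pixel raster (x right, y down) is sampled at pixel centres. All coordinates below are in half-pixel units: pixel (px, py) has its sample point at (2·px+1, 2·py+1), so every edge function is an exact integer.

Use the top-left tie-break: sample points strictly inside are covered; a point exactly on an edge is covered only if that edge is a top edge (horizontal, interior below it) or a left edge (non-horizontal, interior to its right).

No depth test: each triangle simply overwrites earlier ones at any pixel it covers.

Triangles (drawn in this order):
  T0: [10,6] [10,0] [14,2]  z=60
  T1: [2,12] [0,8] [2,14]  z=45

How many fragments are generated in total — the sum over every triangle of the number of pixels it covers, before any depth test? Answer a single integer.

T0:
  2·area = 24
  edge (10, 6)→(10, 0): d=(0,-6) top-left  bias=+0
  edge (10, 0)→(14, 2): d=(4,2) right/bottom  bias=-1
  edge (14, 2)→(10, 6): d=(-4,4) right/bottom  bias=-1
    (5,0)@(11, 1): e=[6,2,16] → #
    (6,0)@(13, 1): e=[18,-2,8] → ·
    (7,0)@(15, 1): e=[30,-6,0] → ·  [on edge]
    (5,1)@(11, 3): e=[6,10,8] → #
    (6,1)@(13, 3): e=[18,6,0] → ·  [on edge]
    (5,2)@(11, 5): e=[6,18,0] → ·  [on edge]
    (4,3)@(9, 7): e=[-6,30,0] → ·  [on edge]
    (3,4)@(7, 9): e=[-18,42,0] → ·  [on edge]
    (2,5)@(5, 11): e=[-30,54,0] → ·  [on edge]
    (1,6)@(3, 13): e=[-42,66,0] → ·  [on edge]
  covered (2 px):
    · · · · · # · ·
    · · · · · # · ·
    · · · · · · · ·
    · · · · · · · ·
    · · · · · · · ·
    · · · · · · · ·
    · · · · · · · ·
T1:
  2·area = 4  (B↔C swapped to make it positive)
  edge (2, 12)→(2, 14): d=(0,2) right/bottom  bias=-1
  edge (2, 14)→(0, 8): d=(-2,-6) top-left  bias=+0
  edge (0, 8)→(2, 12): d=(2,4) right/bottom  bias=-1
    (0,5)@(1, 11): e=[2,0,2] → #  [on edge]
    (1,5)@(3, 11): e=[-2,12,-6] → ·
    (0,6)@(1, 13): e=[2,-4,6] → ·
  covered (1 px):
    · · · · · · · ·
    · · · · · · · ·
    · · · · · · · ·
    · · · · · · · ·
    · · · · · · · ·
    # · · · · · · ·
    · · · · · · · ·

Answer: 3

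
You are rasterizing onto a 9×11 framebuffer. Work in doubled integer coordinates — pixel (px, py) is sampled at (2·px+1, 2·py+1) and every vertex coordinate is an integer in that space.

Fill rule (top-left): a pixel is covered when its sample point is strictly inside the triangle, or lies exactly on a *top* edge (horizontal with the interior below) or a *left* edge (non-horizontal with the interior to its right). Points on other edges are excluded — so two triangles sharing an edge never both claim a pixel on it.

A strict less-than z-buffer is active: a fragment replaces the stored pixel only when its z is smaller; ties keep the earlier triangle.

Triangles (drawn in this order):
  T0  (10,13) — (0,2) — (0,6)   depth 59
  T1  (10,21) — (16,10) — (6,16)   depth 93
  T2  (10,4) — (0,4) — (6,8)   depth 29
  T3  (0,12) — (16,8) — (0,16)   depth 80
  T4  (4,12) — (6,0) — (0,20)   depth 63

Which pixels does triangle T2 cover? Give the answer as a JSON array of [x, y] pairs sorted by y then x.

T0:
  2·area = 40  (B↔C swapped to make it positive)
  edge (10, 13)→(0, 6): d=(-10,-7) top-left  bias=+0
  edge (0, 6)→(0, 2): d=(0,-4) top-left  bias=+0
  edge (0, 2)→(10, 13): d=(10,11) right/bottom  bias=-1
    (0,2)@(1, 5): e=[17,4,19] → #
    (1,2)@(3, 5): e=[31,12,-3] → ·
    (0,3)@(1, 7): e=[-3,4,39] → ·
    (1,3)@(3, 7): e=[11,12,17] → #
    (2,3)@(5, 7): e=[25,20,-5] → ·
    (1,4)@(3, 9): e=[-9,12,37] → ·
    (2,4)@(5, 9): e=[5,20,15] → #
    (3,4)@(7, 9): e=[19,28,-7] → ·
    (2,5)@(5, 11): e=[-15,20,35] → ·
  covered (3 px):
    · · · · · · · · ·
    · · · · · · · · ·
    # · · · · · · · ·
    · # · · · · · · ·
    · · # · · · · · ·
    · · · · · · · · ·
    · · · · · · · · ·
    · · · · · · · · ·
    · · · · · · · · ·
    · · · · · · · · ·
    · · · · · · · · ·
T1:
  2·area = 74  (B↔C swapped to make it positive)
  edge (10, 21)→(6, 16): d=(-4,-5) top-left  bias=+0
  edge (6, 16)→(16, 10): d=(10,-6) top-left  bias=+0
  edge (16, 10)→(10, 21): d=(-6,11) right/bottom  bias=-1
    (7,5)@(15, 11): e=[65,4,5] → #
    (8,5)@(17, 11): e=[75,16,-17] → ·
    (5,6)@(11, 13): e=[37,0,37] → #  [on edge]
    (6,6)@(13, 13): e=[47,12,15] → #
    (7,6)@(15, 13): e=[57,24,-7] → ·
    (4,7)@(9, 15): e=[19,8,47] → #
    (7,7)@(15, 15): e=[49,44,-19] → ·
    (3,8)@(7, 17): e=[1,16,57] → #
    (6,8)@(13, 17): e=[31,52,-9] → ·
    (0,9)@(1, 19): e=[-37,0,111] → ·  [on edge]
    (3,9)@(7, 19): e=[-7,36,45] → ·
    (4,9)@(9, 19): e=[3,48,23] → #
  covered (11 px):
    · · · · · · · · ·
    · · · · · · · · ·
    · · · · · · · · ·
    · · · · · · · · ·
    · · · · · · · · ·
    · · · · · · · # ·
    · · · · · # # · ·
    · · · · # # # · ·
    · · · # # # · · ·
    · · · · # # · · ·
    · · · · · · · · ·
T2:
  2·area = 40  (B↔C swapped to make it positive)
  edge (10, 4)→(6, 8): d=(-4,4) right/bottom  bias=-1
  edge (6, 8)→(0, 4): d=(-6,-4) top-left  bias=+0
  edge (0, 4)→(10, 4): d=(10,0) top-left  bias=+0
    (6,0)@(13, 1): e=[0,70,-30] → ·  [on edge]
    (5,1)@(11, 3): e=[0,50,-10] → ·  [on edge]
    (1,2)@(3, 5): e=[24,6,10] → #
    (2,2)@(5, 5): e=[16,14,10] → #
    (3,2)@(7, 5): e=[8,22,10] → #
    (4,2)@(9, 5): e=[0,30,10] → ·  [on edge]
    (1,3)@(3, 7): e=[16,-6,30] → ·
    (2,3)@(5, 7): e=[8,2,30] → #
    (3,3)@(7, 7): e=[0,10,30] → ·  [on edge]
    (2,4)@(5, 9): e=[0,-10,50] → ·  [on edge]
    (1,5)@(3, 11): e=[0,-30,70] → ·  [on edge]
    (0,6)@(1, 13): e=[0,-50,90] → ·  [on edge]
  covered (4 px):
    · · · · · · · · ·
    · · · · · · · · ·
    · # # # · · · · ·
    · · # · · · · · ·
    · · · · · · · · ·
    · · · · · · · · ·
    · · · · · · · · ·
    · · · · · · · · ·
    · · · · · · · · ·
    · · · · · · · · ·
    · · · · · · · · ·
T3:
  2·area = 64
  edge (0, 12)→(16, 8): d=(16,-4) top-left  bias=+0
  edge (16, 8)→(0, 16): d=(-16,8) right/bottom  bias=-1
  edge (0, 16)→(0, 12): d=(0,-4) top-left  bias=+0
    (6,4)@(13, 9): e=[4,8,52] → #
    (7,4)@(15, 9): e=[12,-8,60] → ·
    (2,5)@(5, 11): e=[4,40,20] → #
    (3,5)@(7, 11): e=[12,24,28] → #
    (4,5)@(9, 11): e=[20,8,36] → #
    (5,5)@(11, 11): e=[28,-8,44] → ·
    (6,5)@(13, 11): e=[36,-24,52] → ·
    (0,6)@(1, 13): e=[20,40,4] → #
    (1,6)@(3, 13): e=[28,24,12] → #
    (3,6)@(7, 13): e=[44,-8,28] → ·
    (4,6)@(9, 13): e=[52,-24,36] → ·
    (0,7)@(1, 15): e=[52,8,4] → #
  covered (8 px):
    · · · · · · · · ·
    · · · · · · · · ·
    · · · · · · · · ·
    · · · · · · · · ·
    · · · · · · # · ·
    · · # # # · · · ·
    # # # · · · · · ·
    # · · · · · · · ·
    · · · · · · · · ·
    · · · · · · · · ·
    · · · · · · · · ·
T4:
  2·area = 32  (B↔C swapped to make it positive)
  edge (4, 12)→(0, 20): d=(-4,8) right/bottom  bias=-1
  edge (0, 20)→(6, 0): d=(6,-20) top-left  bias=+0
  edge (6, 0)→(4, 12): d=(-2,12) right/bottom  bias=-1
    (2,2)@(5, 5): e=[20,10,2] → #
    (3,2)@(7, 5): e=[4,50,-22] → ·
    (2,3)@(5, 7): e=[12,22,-2] → ·
    (1,5)@(3, 11): e=[12,6,14] → #
    (2,5)@(5, 11): e=[-4,46,-10] → ·
    (1,6)@(3, 13): e=[4,18,10] → #
    (2,6)@(5, 13): e=[-12,58,-14] → ·
    (1,7)@(3, 15): e=[-4,30,6] → ·
    (0,8)@(1, 17): e=[4,2,26] → #
    (1,8)@(3, 17): e=[-12,42,2] → ·
    (0,9)@(1, 19): e=[-4,14,22] → ·
  covered (4 px):
    · · · · · · · · ·
    · · · · · · · · ·
    · · # · · · · · ·
    · · · · · · · · ·
    · · · · · · · · ·
    · # · · · · · · ·
    · # · · · · · · ·
    · · · · · · · · ·
    # · · · · · · · ·
    · · · · · · · · ·
    · · · · · · · · ·

Result: [[1,2],[2,2],[3,2],[2,3]]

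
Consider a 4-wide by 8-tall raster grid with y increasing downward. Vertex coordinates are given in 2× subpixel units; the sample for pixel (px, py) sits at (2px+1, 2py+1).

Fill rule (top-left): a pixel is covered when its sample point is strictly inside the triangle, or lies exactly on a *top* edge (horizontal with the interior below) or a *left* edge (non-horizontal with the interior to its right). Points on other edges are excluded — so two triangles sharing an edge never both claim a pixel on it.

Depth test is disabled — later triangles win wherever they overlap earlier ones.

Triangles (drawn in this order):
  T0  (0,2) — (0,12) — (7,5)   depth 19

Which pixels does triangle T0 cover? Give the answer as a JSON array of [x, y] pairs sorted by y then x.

T0:
  2·area = 70  (B↔C swapped to make it positive)
  edge (0, 2)→(7, 5): d=(7,3) right/bottom  bias=-1
  edge (7, 5)→(0, 12): d=(-7,7) right/bottom  bias=-1
  edge (0, 12)→(0, 2): d=(0,-10) top-left  bias=+0
    (0,1)@(1, 3): e=[4,56,10] → X
    (1,1)@(3, 3): e=[-2,42,30] → .
    (0,2)@(1, 5): e=[18,42,10] → X
    (1,2)@(3, 5): e=[12,28,30] → X
    (2,2)@(5, 5): e=[6,14,50] → X
    (3,2)@(7, 5): e=[0,0,70] → .  [on edge]
    (0,3)@(1, 7): e=[32,28,10] → X
    (2,3)@(5, 7): e=[20,0,50] → .  [on edge]
    (0,4)@(1, 9): e=[46,14,10] → X
    (1,4)@(3, 9): e=[40,0,30] → .  [on edge]
    (0,5)@(1, 11): e=[60,0,10] → .  [on edge]
  covered (7 px):
    . . . .
    X . . .
    X X X .
    X X . .
    X . . .
    . . . .
    . . . .
    . . . .

Final: [[0,1],[0,2],[1,2],[2,2],[0,3],[1,3],[0,4]]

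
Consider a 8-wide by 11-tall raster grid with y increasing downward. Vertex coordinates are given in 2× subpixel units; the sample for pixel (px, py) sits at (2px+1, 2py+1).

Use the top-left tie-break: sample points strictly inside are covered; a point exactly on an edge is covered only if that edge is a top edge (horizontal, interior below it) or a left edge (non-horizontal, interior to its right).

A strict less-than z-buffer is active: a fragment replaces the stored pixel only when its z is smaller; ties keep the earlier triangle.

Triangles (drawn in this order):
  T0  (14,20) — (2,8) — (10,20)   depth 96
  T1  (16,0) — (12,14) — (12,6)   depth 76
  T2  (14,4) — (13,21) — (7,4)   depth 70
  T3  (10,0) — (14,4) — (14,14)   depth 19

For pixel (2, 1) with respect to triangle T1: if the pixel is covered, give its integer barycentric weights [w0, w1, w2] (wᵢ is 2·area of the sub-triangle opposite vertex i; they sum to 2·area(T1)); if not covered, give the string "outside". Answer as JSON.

T0:
  2·area = 48  (B↔C swapped to make it positive)
  edge (14, 20)→(10, 20): d=(-4,0) right/bottom  bias=-1
  edge (10, 20)→(2, 8): d=(-8,-12) top-left  bias=+0
  edge (2, 8)→(14, 20): d=(12,12) right/bottom  bias=-1
    (0,3)@(1, 7): e=[52,-4,0] → ·  [on edge]
    (1,4)@(3, 9): e=[44,4,0] → ·  [on edge]
    (2,5)@(5, 11): e=[36,12,0] → ·  [on edge]
    (3,6)@(7, 13): e=[28,20,0] → ·  [on edge]
    (3,7)@(7, 15): e=[20,4,24] → #
    (4,7)@(9, 15): e=[20,28,0] → ·  [on edge]
    (3,8)@(7, 17): e=[12,-12,48] → ·
    (4,8)@(9, 17): e=[12,12,24] → #
    (5,8)@(11, 17): e=[12,36,0] → ·  [on edge]
    (4,9)@(9, 19): e=[4,-4,48] → ·
    (5,9)@(11, 19): e=[4,20,24] → #
    (6,9)@(13, 19): e=[4,44,0] → ·  [on edge]
    (7,10)@(15, 21): e=[-4,52,0] → ·  [on edge]
  covered (3 px):
    · · · · · · · ·
    · · · · · · · ·
    · · · · · · · ·
    · · · · · · · ·
    · · · · · · · ·
    · · · · · · · ·
    · · · · · · · ·
    · · · # · · · ·
    · · · · # · · ·
    · · · · · # · ·
    · · · · · · · ·
T1:
  2·area = 32
  edge (16, 0)→(12, 14): d=(-4,14) right/bottom  bias=-1
  edge (12, 14)→(12, 6): d=(0,-8) top-left  bias=+0
  edge (12, 6)→(16, 0): d=(4,-6) top-left  bias=+0
    (7,1)@(15, 3): e=[2,24,6] → #
    (6,2)@(13, 5): e=[22,8,2] → #
    (7,2)@(15, 5): e=[-6,24,14] → ·
    (6,3)@(13, 7): e=[14,8,10] → #
    (7,3)@(15, 7): e=[-14,24,22] → ·
    (6,4)@(13, 9): e=[6,8,18] → #
    (7,4)@(15, 9): e=[-22,24,30] → ·
    (6,5)@(13, 11): e=[-2,8,26] → ·
  covered (4 px):
    · · · · · · · ·
    · · · · · · · #
    · · · · · · # ·
    · · · · · · # ·
    · · · · · · # ·
    · · · · · · · ·
    · · · · · · · ·
    · · · · · · · ·
    · · · · · · · ·
    · · · · · · · ·
    · · · · · · · ·
T2:
  2·area = 119
  edge (14, 4)→(13, 21): d=(-1,17) right/bottom  bias=-1
  edge (13, 21)→(7, 4): d=(-6,-17) top-left  bias=+0
  edge (7, 4)→(14, 4): d=(7,0) top-left  bias=+0
    (4,2)@(9, 5): e=[84,28,7] → #
    (5,2)@(11, 5): e=[50,62,7] → #
    (6,2)@(13, 5): e=[16,96,7] → #
    (7,2)@(15, 5): e=[-18,130,7] → ·
    (4,3)@(9, 7): e=[82,16,21] → #
    (7,3)@(15, 7): e=[-20,118,21] → ·
    (4,4)@(9, 9): e=[80,4,35] → #
    (7,4)@(15, 9): e=[-22,106,35] → ·
    (4,5)@(9, 11): e=[78,-8,49] → ·
    (5,5)@(11, 11): e=[44,26,49] → #
    (7,5)@(15, 11): e=[-24,94,49] → ·
    (5,6)@(11, 13): e=[42,14,63] → #
    (6,10)@(13, 21): e=[0,0,119] → ·  [on edge]
  covered (17 px):
    · · · · · · · ·
    · · · · · · · ·
    · · · · # # # ·
    · · · · # # # ·
    · · · · # # # ·
    · · · · · # # ·
    · · · · · # # ·
    · · · · · # # ·
    · · · · · · # ·
    · · · · · · # ·
    · · · · · · · ·
T3:
  2·area = 40
  edge (10, 0)→(14, 4): d=(4,4) right/bottom  bias=-1
  edge (14, 4)→(14, 14): d=(0,10) right/bottom  bias=-1
  edge (14, 14)→(10, 0): d=(-4,-14) top-left  bias=+0
    (5,0)@(11, 1): e=[0,30,10] → ·  [on edge]
    (5,1)@(11, 3): e=[8,30,2] → #
    (6,1)@(13, 3): e=[0,10,30] → ·  [on edge]
    (5,2)@(11, 5): e=[16,30,-6] → ·
    (6,2)@(13, 5): e=[8,10,22] → #
    (7,2)@(15, 5): e=[0,-10,50] → ·  [on edge]
    (6,3)@(13, 7): e=[16,10,14] → #
    (7,3)@(15, 7): e=[8,-10,42] → ·
    (6,4)@(13, 9): e=[24,10,6] → #
    (7,4)@(15, 9): e=[16,-10,34] → ·
    (6,5)@(13, 11): e=[32,10,-2] → ·
  covered (4 px):
    · · · · · · · ·
    · · · · · # · ·
    · · · · · · # ·
    · · · · · · # ·
    · · · · · · # ·
    · · · · · · · ·
    · · · · · · · ·
    · · · · · · · ·
    · · · · · · · ·
    · · · · · · · ·
    · · · · · · · ·

Final: "outside"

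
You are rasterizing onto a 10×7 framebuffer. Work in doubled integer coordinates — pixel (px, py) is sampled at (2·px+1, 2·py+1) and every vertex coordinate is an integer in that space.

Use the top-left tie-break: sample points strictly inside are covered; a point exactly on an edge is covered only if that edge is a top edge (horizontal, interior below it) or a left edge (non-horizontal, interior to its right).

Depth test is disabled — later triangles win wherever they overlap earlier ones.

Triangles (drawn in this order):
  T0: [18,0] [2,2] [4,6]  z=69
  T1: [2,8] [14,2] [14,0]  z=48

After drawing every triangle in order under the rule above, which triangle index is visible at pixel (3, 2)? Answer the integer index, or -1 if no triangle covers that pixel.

T0:
  2·area = 68  (B↔C swapped to make it positive)
  edge (18, 0)→(4, 6): d=(-14,6) right/bottom  bias=-1
  edge (4, 6)→(2, 2): d=(-2,-4) top-left  bias=+0
  edge (2, 2)→(18, 0): d=(16,-2) top-left  bias=+0
    (5,0)@(11, 1): e=[28,38,2] → X
    (6,0)@(13, 1): e=[16,46,6] → X
    (7,0)@(15, 1): e=[4,54,10] → X
    (8,0)@(17, 1): e=[-8,62,14] → .
    (1,1)@(3, 3): e=[48,2,18] → X
    (2,1)@(5, 3): e=[36,10,22] → X
    (3,1)@(7, 3): e=[24,18,26] → X
    (4,1)@(9, 3): e=[12,26,30] → X
    (5,1)@(11, 3): e=[0,34,34] → .  [on edge]
    (6,1)@(13, 3): e=[-12,42,38] → .
    (7,1)@(15, 3): e=[-24,50,42] → .
    (1,2)@(3, 5): e=[20,-2,50] → .
  covered (8 px):
    . . . . . X X X . .
    . X X X X . . . . .
    . . X . . . . . . .
    . . . . . . . . . .
    . . . . . . . . . .
    . . . . . . . . . .
    . . . . . . . . . .
T1:
  2·area = 24  (B↔C swapped to make it positive)
  edge (2, 8)→(14, 0): d=(12,-8) top-left  bias=+0
  edge (14, 0)→(14, 2): d=(0,2) right/bottom  bias=-1
  edge (14, 2)→(2, 8): d=(-12,6) right/bottom  bias=-1
    (6,0)@(13, 1): e=[4,2,18] → X
    (7,0)@(15, 1): e=[20,-2,6] → .
    (5,1)@(11, 3): e=[12,6,6] → X
    (6,1)@(13, 3): e=[28,2,-6] → .
    (3,2)@(7, 5): e=[4,14,6] → X
    (4,2)@(9, 5): e=[20,10,-6] → .
    (5,2)@(11, 5): e=[36,6,-18] → .
    (3,3)@(7, 7): e=[28,14,-18] → .
  covered (3 px):
    . . . . . . X . . .
    . . . . . X . . . .
    . . . X . . . . . .
    . . . . . . . . . .
    . . . . . . . . . .
    . . . . . . . . . .
    . . . . . . . . . .

Z-buffer (winner per pixel, '.' = empty):
  . . . . . 0 1 0 . .
  . 0 0 0 0 1 . . . .
  . . 0 1 . . . . . .
  . . . . . . . . . .
  . . . . . . . . . .
  . . . . . . . . . .
  . . . . . . . . . .

Final: 1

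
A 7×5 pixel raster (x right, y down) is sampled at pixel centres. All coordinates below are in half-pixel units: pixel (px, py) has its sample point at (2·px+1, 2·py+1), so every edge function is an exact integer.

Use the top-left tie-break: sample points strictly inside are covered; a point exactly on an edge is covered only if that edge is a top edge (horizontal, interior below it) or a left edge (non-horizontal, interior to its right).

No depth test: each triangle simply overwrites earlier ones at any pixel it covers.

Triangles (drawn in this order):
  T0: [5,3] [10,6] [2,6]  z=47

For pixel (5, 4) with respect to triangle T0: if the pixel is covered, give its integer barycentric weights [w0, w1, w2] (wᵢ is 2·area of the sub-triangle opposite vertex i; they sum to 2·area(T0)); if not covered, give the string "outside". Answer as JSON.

T0:
  2·area = 24
  edge (5, 3)→(10, 6): d=(5,3) right/bottom  bias=-1
  edge (10, 6)→(2, 6): d=(-8,0) right/bottom  bias=-1
  edge (2, 6)→(5, 3): d=(3,-3) top-left  bias=+0
    (3,0)@(7, 1): e=[-16,40,0] → ·  [on edge]
    (2,1)@(5, 3): e=[0,24,0] → ·  [on edge]
    (1,2)@(3, 5): e=[16,8,0] → █  [on edge]
    (2,2)@(5, 5): e=[10,8,6] → █
    (3,2)@(7, 5): e=[4,8,12] → █
    (4,2)@(9, 5): e=[-2,8,18] → ·
    (0,3)@(1, 7): e=[32,-8,0] → ·  [on edge]
    (1,3)@(3, 7): e=[26,-8,6] → ·
    (2,3)@(5, 7): e=[20,-8,12] → ·
    (3,3)@(7, 7): e=[14,-8,18] → ·
  covered (3 px):
    · · · · · · ·
    · · · · · · ·
    · █ █ █ · · ·
    · · · · · · ·
    · · · · · · ·

Answer: "outside"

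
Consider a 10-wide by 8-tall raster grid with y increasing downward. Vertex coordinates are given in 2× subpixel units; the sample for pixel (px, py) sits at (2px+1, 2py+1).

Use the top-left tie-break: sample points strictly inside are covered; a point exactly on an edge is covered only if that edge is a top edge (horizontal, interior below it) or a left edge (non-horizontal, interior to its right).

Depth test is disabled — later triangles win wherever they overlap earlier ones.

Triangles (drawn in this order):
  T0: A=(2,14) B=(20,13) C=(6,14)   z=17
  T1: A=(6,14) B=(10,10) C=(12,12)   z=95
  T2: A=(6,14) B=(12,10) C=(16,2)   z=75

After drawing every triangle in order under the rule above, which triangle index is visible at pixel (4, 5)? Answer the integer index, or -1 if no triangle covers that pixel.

T0:
  2·area = 4
  edge (2, 14)→(20, 13): d=(18,-1) top-left  bias=+0
  edge (20, 13)→(6, 14): d=(-14,1) right/bottom  bias=-1
  edge (6, 14)→(2, 14): d=(-4,0) right/bottom  bias=-1
  covered (0 px):
    · · · · · · · · · ·
    · · · · · · · · · ·
    · · · · · · · · · ·
    · · · · · · · · · ·
    · · · · · · · · · ·
    · · · · · · · · · ·
    · · · · · · · · · ·
    · · · · · · · · · ·
T1:
  2·area = 16
  edge (6, 14)→(10, 10): d=(4,-4) top-left  bias=+0
  edge (10, 10)→(12, 12): d=(2,2) right/bottom  bias=-1
  edge (12, 12)→(6, 14): d=(-6,2) right/bottom  bias=-1
    (0,0)@(1, 1): e=[-72,0,88] → ·  [on edge]
    (9,0)@(19, 1): e=[0,-36,52] → ·  [on edge]
    (1,1)@(3, 3): e=[-56,0,72] → ·  [on edge]
    (8,1)@(17, 3): e=[0,-28,44] → ·  [on edge]
    (2,2)@(5, 5): e=[-40,0,56] → ·  [on edge]
    (7,2)@(15, 5): e=[0,-20,36] → ·  [on edge]
    (3,3)@(7, 7): e=[-24,0,40] → ·  [on edge]
    (6,3)@(13, 7): e=[0,-12,28] → ·  [on edge]
    (4,4)@(9, 9): e=[-8,0,24] → ·  [on edge]
    (5,4)@(11, 9): e=[0,-4,20] → ·  [on edge]
    (4,5)@(9, 11): e=[0,4,12] → #  [on edge]
    (5,5)@(11, 11): e=[8,0,8] → ·  [on edge]
    (7,5)@(15, 11): e=[24,-8,0] → ·  [on edge]
    (3,6)@(7, 13): e=[0,12,4] → #  [on edge]
    (4,6)@(9, 13): e=[8,8,0] → ·  [on edge]
    (6,6)@(13, 13): e=[24,0,-8] → ·  [on edge]
    (1,7)@(3, 15): e=[-8,24,0] → ·  [on edge]
    (2,7)@(5, 15): e=[0,20,-4] → ·  [on edge]
    (7,7)@(15, 15): e=[40,0,-24] → ·  [on edge]
  covered (2 px):
    · · · · · · · · · ·
    · · · · · · · · · ·
    · · · · · · · · · ·
    · · · · · · · · · ·
    · · · · · · · · · ·
    · · · · # · · · · ·
    · · · # · · · · · ·
    · · · · · · · · · ·
T2:
  2·area = 32  (B↔C swapped to make it positive)
  edge (6, 14)→(16, 2): d=(10,-12) top-left  bias=+0
  edge (16, 2)→(12, 10): d=(-4,8) right/bottom  bias=-1
  edge (12, 10)→(6, 14): d=(-6,4) right/bottom  bias=-1
    (6,3)@(13, 7): e=[14,4,14] → #
    (7,3)@(15, 7): e=[38,-12,6] → ·
    (5,4)@(11, 9): e=[10,12,10] → #
    (6,4)@(13, 9): e=[34,-4,2] → ·
    (4,5)@(9, 11): e=[6,20,6] → #
    (5,5)@(11, 11): e=[30,4,-2] → ·
    (3,6)@(7, 13): e=[2,28,2] → #
    (4,6)@(9, 13): e=[26,12,-6] → ·
    (3,7)@(7, 15): e=[22,20,-10] → ·
  covered (4 px):
    · · · · · · · · · ·
    · · · · · · · · · ·
    · · · · · · · · · ·
    · · · · · · # · · ·
    · · · · · # · · · ·
    · · · · # · · · · ·
    · · · # · · · · · ·
    · · · · · · · · · ·

Z-buffer (winner per pixel, '.' = empty):
  . . . . . . . . . .
  . . . . . . . . . .
  . . . . . . . . . .
  . . . . . . 2 . . .
  . . . . . 2 . . . .
  . . . . 2 . . . . .
  . . . 2 . . . . . .
  . . . . . . . . . .

Result: 2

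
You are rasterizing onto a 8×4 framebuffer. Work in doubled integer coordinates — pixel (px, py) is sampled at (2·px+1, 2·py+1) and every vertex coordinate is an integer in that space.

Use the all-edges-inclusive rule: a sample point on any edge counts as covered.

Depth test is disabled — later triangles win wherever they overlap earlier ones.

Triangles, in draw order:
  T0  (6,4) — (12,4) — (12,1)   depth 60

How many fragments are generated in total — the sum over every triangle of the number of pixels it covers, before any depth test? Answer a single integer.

T0:
  2·area = 18  (B↔C swapped to make it positive)
  edge (6, 4)→(12, 1): d=(6,-3) inclusive
  edge (12, 1)→(12, 4): d=(0,3) inclusive
  edge (12, 4)→(6, 4): d=(-6,0) inclusive
    (4,1)@(9, 3): e=[3,9,6] → █
    (5,1)@(11, 3): e=[9,3,6] → █
    (6,1)@(13, 3): e=[15,-3,6] → ·
    (4,2)@(9, 5): e=[15,9,-6] → ·
    (5,2)@(11, 5): e=[21,3,-6] → ·
  covered (2 px):
    · · · · · · · ·
    · · · · █ █ · ·
    · · · · · · · ·
    · · · · · · · ·

Final: 2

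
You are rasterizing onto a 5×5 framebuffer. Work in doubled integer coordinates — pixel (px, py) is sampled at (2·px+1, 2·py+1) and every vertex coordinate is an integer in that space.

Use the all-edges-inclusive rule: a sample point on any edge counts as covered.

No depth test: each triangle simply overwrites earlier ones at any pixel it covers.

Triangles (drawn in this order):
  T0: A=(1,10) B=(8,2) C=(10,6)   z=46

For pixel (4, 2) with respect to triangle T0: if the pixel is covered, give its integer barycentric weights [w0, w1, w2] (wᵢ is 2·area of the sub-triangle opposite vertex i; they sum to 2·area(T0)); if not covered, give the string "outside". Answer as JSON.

T0:
  2·area = 44
  edge (1, 10)→(8, 2): d=(7,-8) inclusive
  edge (8, 2)→(10, 6): d=(2,4) inclusive
  edge (10, 6)→(1, 10): d=(-9,4) inclusive
    (3,2)@(7, 5): e=[13,10,21] → X
    (4,2)@(9, 5): e=[29,2,13] → X
    (2,3)@(5, 7): e=[11,22,11] → X
    (4,3)@(9, 7): e=[43,6,-5] → .
    (1,4)@(3, 9): e=[9,34,1] → X
    (2,4)@(5, 9): e=[25,26,-7] → .
    (3,4)@(7, 9): e=[41,18,-15] → .
  covered (5 px):
    . . . . .
    . . . . .
    . . . X X
    . . X X .
    . X . . .

Result: [2,13,29]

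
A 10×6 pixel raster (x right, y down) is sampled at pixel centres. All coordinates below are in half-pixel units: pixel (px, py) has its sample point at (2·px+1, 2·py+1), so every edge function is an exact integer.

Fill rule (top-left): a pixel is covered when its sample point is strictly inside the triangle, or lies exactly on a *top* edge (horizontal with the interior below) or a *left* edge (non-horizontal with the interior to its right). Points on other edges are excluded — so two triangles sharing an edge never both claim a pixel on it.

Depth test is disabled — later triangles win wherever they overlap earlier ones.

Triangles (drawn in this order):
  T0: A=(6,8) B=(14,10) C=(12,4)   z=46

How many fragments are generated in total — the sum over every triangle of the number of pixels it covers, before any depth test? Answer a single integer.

T0:
  2·area = 44  (B↔C swapped to make it positive)
  edge (6, 8)→(12, 4): d=(6,-4) top-left  bias=+0
  edge (12, 4)→(14, 10): d=(2,6) right/bottom  bias=-1
  edge (14, 10)→(6, 8): d=(-8,-2) top-left  bias=+0
    (5,0)@(11, 1): e=[-22,0,66] → .  [on edge]
    (5,2)@(11, 5): e=[2,8,34] → X
    (6,2)@(13, 5): e=[10,-4,38] → .
    (4,3)@(9, 7): e=[6,24,14] → X
    (6,3)@(13, 7): e=[22,0,22] → .  [on edge]
    (4,4)@(9, 9): e=[18,28,-2] → .
    (5,4)@(11, 9): e=[26,16,2] → X
    (6,4)@(13, 9): e=[34,4,6] → X
    (7,4)@(15, 9): e=[42,-8,10] → .
    (5,5)@(11, 11): e=[38,20,-14] → .
    (6,5)@(13, 11): e=[46,8,-10] → .
  covered (5 px):
    . . . . . . . . . .
    . . . . . . . . . .
    . . . . . X . . . .
    . . . . X X . . . .
    . . . . . X X . . .
    . . . . . . . . . .

Answer: 5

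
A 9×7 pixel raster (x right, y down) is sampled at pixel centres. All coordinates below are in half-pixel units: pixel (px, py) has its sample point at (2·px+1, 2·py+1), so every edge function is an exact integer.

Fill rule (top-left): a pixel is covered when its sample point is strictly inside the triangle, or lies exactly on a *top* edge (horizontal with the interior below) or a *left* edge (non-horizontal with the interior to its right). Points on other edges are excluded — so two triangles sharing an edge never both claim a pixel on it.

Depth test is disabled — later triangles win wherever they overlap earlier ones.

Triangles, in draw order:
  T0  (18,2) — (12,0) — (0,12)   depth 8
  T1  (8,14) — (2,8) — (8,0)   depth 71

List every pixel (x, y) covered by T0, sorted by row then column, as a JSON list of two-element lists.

T0:
  2·area = 96  (B↔C swapped to make it positive)
  edge (18, 2)→(0, 12): d=(-18,10) right/bottom  bias=-1
  edge (0, 12)→(12, 0): d=(12,-12) top-left  bias=+0
  edge (12, 0)→(18, 2): d=(6,2) right/bottom  bias=-1
    (5,0)@(11, 1): e=[88,0,8] → X  [on edge]
    (6,0)@(13, 1): e=[68,24,4] → X
    (7,0)@(15, 1): e=[48,48,0] → .  [on edge]
    (4,1)@(9, 3): e=[72,0,24] → X  [on edge]
    (7,1)@(15, 3): e=[12,72,12] → X
    (8,1)@(17, 3): e=[-8,96,8] → .
    (3,2)@(7, 5): e=[56,0,40] → X  [on edge]
    (6,2)@(13, 5): e=[-4,72,28] → .
    (7,2)@(15, 5): e=[-24,96,24] → .
    (2,3)@(5, 7): e=[40,0,56] → X  [on edge]
    (4,3)@(9, 7): e=[0,48,48] → .  [on edge]
    (5,3)@(11, 7): e=[-20,72,44] → .
    (1,4)@(3, 9): e=[24,0,72] → X  [on edge]
    (0,5)@(1, 11): e=[8,0,88] → X  [on edge]
  covered (14 px):
    . . . . . X X . .
    . . . . X X X X .
    . . . X X X . . .
    . . X X . . . . .
    . X X . . . . . .
    X . . . . . . . .
    . . . . . . . . .
T1:
  2·area = 84
  edge (8, 14)→(2, 8): d=(-6,-6) top-left  bias=+0
  edge (2, 8)→(8, 0): d=(6,-8) top-left  bias=+0
  edge (8, 0)→(8, 14): d=(0,14) right/bottom  bias=-1
    (3,1)@(7, 3): e=[60,10,14] → X
    (4,1)@(9, 3): e=[72,26,-14] → .
    (2,2)@(5, 5): e=[36,6,42] → X
    (4,2)@(9, 5): e=[60,38,-14] → .
    (0,3)@(1, 7): e=[0,-14,98] → .  [on edge]
    (1,3)@(3, 7): e=[12,2,70] → X
    (4,3)@(9, 7): e=[48,50,-14] → .
    (1,4)@(3, 9): e=[0,14,70] → X  [on edge]
    (4,4)@(9, 9): e=[36,62,-14] → .
    (1,5)@(3, 11): e=[-12,26,70] → .
    (2,5)@(5, 11): e=[0,42,42] → X  [on edge]
    (4,5)@(9, 11): e=[24,74,-14] → .
    (3,6)@(7, 13): e=[0,70,14] → X  [on edge]
  covered (12 px):
    . . . . . . . . .
    . . . X . . . . .
    . . X X . . . . .
    . X X X . . . . .
    . X X X . . . . .
    . . X X . . . . .
    . . . X . . . . .

Answer: [[5,0],[6,0],[4,1],[5,1],[6,1],[7,1],[3,2],[4,2],[5,2],[2,3],[3,3],[1,4],[2,4],[0,5]]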